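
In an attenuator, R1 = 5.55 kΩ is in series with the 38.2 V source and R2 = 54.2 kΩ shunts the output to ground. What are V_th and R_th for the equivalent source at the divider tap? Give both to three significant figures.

V_th is the open-circuit tap voltage: 38.2 × 54.2/(5.55 + 54.2) = 34.7 V.
With the supply zeroed, R1 and R2 appear in parallel from the tap: R_th = R1‖R2 = (5.55 × 54.2)/59.75 = 5.03 kΩ.

V_th = 34.7 V, R_th = 5.03 kΩ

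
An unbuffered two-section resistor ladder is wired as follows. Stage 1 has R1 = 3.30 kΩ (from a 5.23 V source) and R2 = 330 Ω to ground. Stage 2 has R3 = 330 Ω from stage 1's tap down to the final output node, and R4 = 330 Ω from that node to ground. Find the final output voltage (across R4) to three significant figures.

V_out ≈ 0.163 V

Stage 2 presents R3+R4 = 660.0 Ω as a load on stage 1's tap.
Stage 1's lower leg becomes R2‖(R3+R4) = 220.0 Ω, so V_mid = 5.23 × 220.0/3520 = 0.3269 V.
Stage 2 is itself unloaded: V_out = V_mid × R4/(R3+R4) = 0.3269 × 330/660.0 = 0.163 V.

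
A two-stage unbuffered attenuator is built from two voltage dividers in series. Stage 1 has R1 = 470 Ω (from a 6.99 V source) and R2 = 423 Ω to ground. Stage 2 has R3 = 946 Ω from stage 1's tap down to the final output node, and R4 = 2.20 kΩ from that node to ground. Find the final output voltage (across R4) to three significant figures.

Stage 2 presents R3+R4 = 3146 Ω as a load on stage 1's tap.
Stage 1's lower leg becomes R2‖(R3+R4) = 372.9 Ω, so V_mid = 6.99 × 372.9/842.9 = 3.092 V.
Stage 2 is itself unloaded: V_out = V_mid × R4/(R3+R4) = 3.092 × 2200/3146 = 2.16 V.

V_out ≈ 2.16 V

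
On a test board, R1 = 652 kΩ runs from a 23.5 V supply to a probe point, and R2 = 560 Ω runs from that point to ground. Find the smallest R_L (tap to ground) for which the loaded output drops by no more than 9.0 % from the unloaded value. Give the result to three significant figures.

Output resistance R_th = R1‖R2 = (652000 × 560)/652600 = 559.5 Ω.
The fractional drop is R_th/(R_th + R_L); requiring this ≤ 0.0900 gives R_L ≥ R_th(1/0.0900 − 1) = 559.5 × 10.11 = 5.66 kΩ.

R_L(min) ≈ 5.66 kΩ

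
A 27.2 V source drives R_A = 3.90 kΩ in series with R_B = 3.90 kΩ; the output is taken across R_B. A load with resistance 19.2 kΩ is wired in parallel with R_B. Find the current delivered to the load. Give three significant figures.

R_B‖R_L = 3.242 kΩ; V_out = 27.2 × 3.242/7.142 = 12.35 V.
I_L = V_out / R_L = 12.35 / 19.2 kΩ = 0.643 mA.

I_L ≈ 0.643 mA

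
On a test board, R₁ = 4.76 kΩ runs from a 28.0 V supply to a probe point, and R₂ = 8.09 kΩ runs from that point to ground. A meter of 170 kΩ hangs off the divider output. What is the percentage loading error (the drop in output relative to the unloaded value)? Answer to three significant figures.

1.73 %

The divider's output (Thévenin) resistance is R₁‖R₂ = 2.997 kΩ.
Fractional drop under load = R_th/(R_th + R_L) = 2.997 / (2.997 + 170) = 0.01732.
So the output falls by 1.73 %.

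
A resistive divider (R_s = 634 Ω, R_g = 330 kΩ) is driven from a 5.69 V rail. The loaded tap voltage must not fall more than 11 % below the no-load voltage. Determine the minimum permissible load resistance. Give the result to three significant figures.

R_L(min) ≈ 5.12 kΩ

Output resistance R_th = R_s‖R_g = (634 × 330000)/330600 = 632.8 Ω.
The fractional drop is R_th/(R_th + R_L); requiring this ≤ 0.110 gives R_L ≥ R_th(1/0.110 − 1) = 632.8 × 8.091 = 5.12 kΩ.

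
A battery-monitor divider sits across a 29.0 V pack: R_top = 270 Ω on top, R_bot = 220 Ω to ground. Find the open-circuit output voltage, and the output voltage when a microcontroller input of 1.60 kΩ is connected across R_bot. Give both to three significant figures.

Unloaded: 13.0 V; loaded: 12.1 V

Open-circuit: V = 29.0 × 220/(270 + 220) = 13.0 V.
With the load, R_bot becomes R_bot‖R_L = 193.4 Ω, so V = 29.0 × 193.4/463.4 = 12.1 V.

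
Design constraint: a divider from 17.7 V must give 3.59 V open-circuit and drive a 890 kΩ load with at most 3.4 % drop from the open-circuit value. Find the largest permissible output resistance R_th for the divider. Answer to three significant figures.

R_th ≤ 31.3 kΩ

Loading drop = R_th/(R_th + R_L) ≤ 0.0340, so R_th ≤ R_L · ε/(1−ε) = 890 kΩ × 0.0340/0.9660 = 31.3 kΩ.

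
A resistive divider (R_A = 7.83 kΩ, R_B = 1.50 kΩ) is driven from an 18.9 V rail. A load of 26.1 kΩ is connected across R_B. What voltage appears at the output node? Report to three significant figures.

V_out ≈ 2.90 V

The load sits in parallel with R_B: R_B‖R_L = (1.50 × 26.1) / (1.50 + 26.1) = 1.418 kΩ.
V_out = 18.9 × 1.418 / (7.83 + 1.418) = 18.9 × 1.418/9.248 = 2.90 V.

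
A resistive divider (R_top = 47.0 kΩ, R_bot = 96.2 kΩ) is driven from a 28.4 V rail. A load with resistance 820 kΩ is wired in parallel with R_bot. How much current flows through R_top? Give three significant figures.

R_bot‖R_L = 86.10 kΩ, so the source sees R_top + R_bot‖R_L = 133.1 kΩ.
I = 28.4 V / 133.1 kΩ = 0.213 mA.

I ≈ 0.213 mA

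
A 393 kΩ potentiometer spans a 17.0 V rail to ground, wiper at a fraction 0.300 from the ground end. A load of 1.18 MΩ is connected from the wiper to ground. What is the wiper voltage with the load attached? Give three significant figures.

V ≈ 4.77 V

The wiper splits the pot into (1−α)R = 275.1 kΩ above and αR = 117.9 kΩ below.
Lower section ‖ load = 107.2 kΩ.
V_wiper = 17.0 × 107.2/(275.1 + 107.2) = 4.77 V.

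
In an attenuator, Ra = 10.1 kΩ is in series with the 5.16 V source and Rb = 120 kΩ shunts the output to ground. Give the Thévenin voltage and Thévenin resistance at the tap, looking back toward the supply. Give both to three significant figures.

V_th is the open-circuit tap voltage: 5.16 × 120/(10.1 + 120) = 4.76 V.
With the supply zeroed, Ra and Rb appear in parallel from the tap: R_th = Ra‖Rb = (10.1 × 120)/130.1 = 9.32 kΩ.

V_th = 4.76 V, R_th = 9.32 kΩ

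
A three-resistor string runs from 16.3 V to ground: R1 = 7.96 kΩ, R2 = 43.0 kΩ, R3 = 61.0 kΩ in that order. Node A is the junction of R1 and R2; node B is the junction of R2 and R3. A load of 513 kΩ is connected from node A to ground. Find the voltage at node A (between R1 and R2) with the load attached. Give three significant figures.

Below node A the series string R2+R3 = 104.0 kΩ sits in parallel with the 513 kΩ load: 86.47 kΩ.
V_A = 16.3 × 86.47/(7.96 + 86.47) = 14.9 V.

V ≈ 14.9 V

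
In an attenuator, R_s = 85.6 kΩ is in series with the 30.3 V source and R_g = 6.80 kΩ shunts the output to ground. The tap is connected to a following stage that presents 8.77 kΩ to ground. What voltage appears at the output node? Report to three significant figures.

V_out ≈ 1.30 V

The load sits in parallel with R_g: R_g‖R_L = (6.80 × 8.77) / (6.80 + 8.77) = 3.830 kΩ.
V_out = 30.3 × 3.830 / (85.6 + 3.830) = 30.3 × 3.830/89.43 = 1.30 V.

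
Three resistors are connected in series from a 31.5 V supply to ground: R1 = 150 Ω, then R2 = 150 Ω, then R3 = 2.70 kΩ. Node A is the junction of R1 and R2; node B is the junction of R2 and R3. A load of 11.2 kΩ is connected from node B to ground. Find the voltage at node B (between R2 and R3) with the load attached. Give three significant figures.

At node B, R3 is in parallel with the load: R3‖R_L = 2176 Ω.
Below node A the resistance is R2 + (R3‖R_L) = 2326 Ω, so V_A = 31.5 × 2326/2476 = 29.59 V.
Then V_B = V_A × (R3‖R_L)/(R2 + R3‖R_L) = 29.59 × 2176/2326 = 27.7 V.

V ≈ 27.7 V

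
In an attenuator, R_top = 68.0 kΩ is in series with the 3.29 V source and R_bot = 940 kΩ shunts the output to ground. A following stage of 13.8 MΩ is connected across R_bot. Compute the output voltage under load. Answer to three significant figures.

The load sits in parallel with R_bot: R_bot‖R_L = (940 × 13800) / (940 + 13800) = 880.1 kΩ.
V_out = 3.29 × 880.1 / (68.0 + 880.1) = 3.29 × 880.1/948.1 = 3.05 V.

V_out ≈ 3.05 V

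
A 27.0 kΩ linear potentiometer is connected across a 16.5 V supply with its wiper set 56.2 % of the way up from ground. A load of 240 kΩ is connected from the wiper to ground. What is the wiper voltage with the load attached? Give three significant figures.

The wiper splits the pot into (1−α)R = 11.83 kΩ above and αR = 15.17 kΩ below.
Lower section ‖ load = 14.27 kΩ.
V_wiper = 16.5 × 14.27/(11.83 + 14.27) = 9.02 V.

V ≈ 9.02 V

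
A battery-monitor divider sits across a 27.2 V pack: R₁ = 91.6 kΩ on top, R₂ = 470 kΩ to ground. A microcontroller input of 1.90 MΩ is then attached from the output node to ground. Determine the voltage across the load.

The load sits in parallel with R₂: R₂‖R_L = (470 × 1900) / (470 + 1900) = 376.8 kΩ.
V_out = 27.2 × 376.8 / (91.6 + 376.8) = 27.2 × 376.8/468.4 = 21.9 V.

V_out ≈ 21.9 V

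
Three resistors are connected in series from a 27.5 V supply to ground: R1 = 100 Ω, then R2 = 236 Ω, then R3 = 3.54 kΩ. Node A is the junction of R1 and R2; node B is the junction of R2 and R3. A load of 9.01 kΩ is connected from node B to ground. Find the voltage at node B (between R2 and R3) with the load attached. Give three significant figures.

V ≈ 24.3 V

At node B, R3 is in parallel with the load: R3‖R_L = 2541 Ω.
Below node A the resistance is R2 + (R3‖R_L) = 2777 Ω, so V_A = 27.5 × 2777/2877 = 26.54 V.
Then V_B = V_A × (R3‖R_L)/(R2 + R3‖R_L) = 26.54 × 2541/2777 = 24.3 V.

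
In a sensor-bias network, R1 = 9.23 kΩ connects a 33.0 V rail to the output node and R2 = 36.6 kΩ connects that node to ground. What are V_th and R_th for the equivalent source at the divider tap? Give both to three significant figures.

V_th is the open-circuit tap voltage: 33.0 × 36.6/(9.23 + 36.6) = 26.4 V.
With the supply zeroed, R1 and R2 appear in parallel from the tap: R_th = R1‖R2 = (9.23 × 36.6)/45.83 = 7.37 kΩ.

V_th = 26.4 V, R_th = 7.37 kΩ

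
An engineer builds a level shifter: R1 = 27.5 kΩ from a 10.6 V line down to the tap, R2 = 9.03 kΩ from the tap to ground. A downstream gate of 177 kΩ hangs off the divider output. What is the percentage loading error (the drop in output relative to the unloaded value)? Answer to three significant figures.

3.70 %

The divider's output (Thévenin) resistance is R1‖R2 = 6.798 kΩ.
Fractional drop under load = R_th/(R_th + R_L) = 6.798 / (6.798 + 177) = 0.03699.
So the output falls by 3.70 %.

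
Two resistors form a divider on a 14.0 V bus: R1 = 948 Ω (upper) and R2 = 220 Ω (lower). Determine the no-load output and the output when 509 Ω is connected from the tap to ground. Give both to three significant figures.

Unloaded: 2.64 V; loaded: 1.95 V

Open-circuit: V = 14.0 × 220/(948 + 220) = 2.64 V.
With the load, R2 becomes R2‖R_L = 153.6 Ω, so V = 14.0 × 153.6/1102 = 1.95 V.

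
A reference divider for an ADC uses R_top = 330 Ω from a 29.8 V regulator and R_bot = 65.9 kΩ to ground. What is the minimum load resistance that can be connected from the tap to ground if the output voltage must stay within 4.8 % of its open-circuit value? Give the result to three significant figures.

Output resistance R_th = R_top‖R_bot = (330 × 65900)/66230 = 328.4 Ω.
The fractional drop is R_th/(R_th + R_L); requiring this ≤ 0.0480 gives R_L ≥ R_th(1/0.0480 − 1) = 328.4 × 19.83 = 6.51 kΩ.

R_L(min) ≈ 6.51 kΩ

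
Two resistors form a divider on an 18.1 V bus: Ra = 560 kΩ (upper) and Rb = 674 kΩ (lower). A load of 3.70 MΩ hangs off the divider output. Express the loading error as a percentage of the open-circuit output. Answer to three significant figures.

The divider's output (Thévenin) resistance is Ra‖Rb = 305.9 kΩ.
Fractional drop under load = R_th/(R_th + R_L) = 305.9 / (305.9 + 3700) = 0.07635.
So the output falls by 7.64 %.

7.64 %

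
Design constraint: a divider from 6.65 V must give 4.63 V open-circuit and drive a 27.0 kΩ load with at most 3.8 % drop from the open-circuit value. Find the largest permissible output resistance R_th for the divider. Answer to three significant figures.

Loading drop = R_th/(R_th + R_L) ≤ 0.0380, so R_th ≤ R_L · ε/(1−ε) = 27.0 kΩ × 0.0380/0.9620 = 1.07 kΩ.
(Any R1, R2 with R2/(R1+R2) = 0.696 and R1‖R2 ≤ 1.07 kΩ will meet the spec.)

R_th ≤ 1.07 kΩ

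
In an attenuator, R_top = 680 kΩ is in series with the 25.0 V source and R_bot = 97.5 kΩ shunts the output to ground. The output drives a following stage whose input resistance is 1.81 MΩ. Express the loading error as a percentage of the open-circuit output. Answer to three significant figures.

4.50 %

The divider's output (Thévenin) resistance is R_top‖R_bot = 85.27 kΩ.
Fractional drop under load = R_th/(R_th + R_L) = 85.27 / (85.27 + 1810) = 0.04499.
So the output falls by 4.50 %.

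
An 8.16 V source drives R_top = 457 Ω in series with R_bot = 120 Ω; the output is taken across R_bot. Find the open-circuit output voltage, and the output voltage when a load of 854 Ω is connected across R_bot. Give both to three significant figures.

Unloaded: 1.70 V; loaded: 1.53 V

Open-circuit: V = 8.16 × 120/(457 + 120) = 1.70 V.
With the load, R_bot becomes R_bot‖R_L = 105.2 Ω, so V = 8.16 × 105.2/562.2 = 1.53 V.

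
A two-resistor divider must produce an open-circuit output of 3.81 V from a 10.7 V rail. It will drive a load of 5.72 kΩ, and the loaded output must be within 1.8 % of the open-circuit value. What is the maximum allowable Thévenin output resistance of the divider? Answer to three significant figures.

R_th ≤ 105 Ω

Loading drop = R_th/(R_th + R_L) ≤ 0.0180, so R_th ≤ R_L · ε/(1−ε) = 5.72 kΩ × 0.0180/0.9820 = 105 Ω.
(Any R1, R2 with R2/(R1+R2) = 0.356 and R1‖R2 ≤ 105 Ω will meet the spec.)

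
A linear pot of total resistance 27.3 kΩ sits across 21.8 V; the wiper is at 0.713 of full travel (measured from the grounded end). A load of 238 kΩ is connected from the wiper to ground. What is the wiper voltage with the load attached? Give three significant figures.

The wiper splits the pot into (1−α)R = 7.835 kΩ above and αR = 19.46 kΩ below.
Lower section ‖ load = 17.99 kΩ.
V_wiper = 21.8 × 17.99/(7.835 + 17.99) = 15.2 V.

V ≈ 15.2 V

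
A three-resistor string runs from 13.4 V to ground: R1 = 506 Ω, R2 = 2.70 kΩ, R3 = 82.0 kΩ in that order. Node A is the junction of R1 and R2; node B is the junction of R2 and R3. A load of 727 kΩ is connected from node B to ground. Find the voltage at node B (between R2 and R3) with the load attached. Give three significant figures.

V ≈ 12.8 V

At node B, R3 is in parallel with the load: R3‖R_L = 73690 Ω.
Below node A the resistance is R2 + (R3‖R_L) = 76390 Ω, so V_A = 13.4 × 76390/76890 = 13.31 V.
Then V_B = V_A × (R3‖R_L)/(R2 + R3‖R_L) = 13.31 × 73690/76390 = 12.8 V.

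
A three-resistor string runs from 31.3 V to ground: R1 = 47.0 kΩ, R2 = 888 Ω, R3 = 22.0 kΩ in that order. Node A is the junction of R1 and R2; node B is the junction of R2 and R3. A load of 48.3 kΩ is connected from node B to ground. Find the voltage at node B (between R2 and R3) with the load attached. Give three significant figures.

At node B, R3 is in parallel with the load: R3‖R_L = 15120 Ω.
Below node A the resistance is R2 + (R3‖R_L) = 16000 Ω, so V_A = 31.3 × 16000/63000 = 7.950 V.
Then V_B = V_A × (R3‖R_L)/(R2 + R3‖R_L) = 7.950 × 15120/16000 = 7.51 V.

V ≈ 7.51 V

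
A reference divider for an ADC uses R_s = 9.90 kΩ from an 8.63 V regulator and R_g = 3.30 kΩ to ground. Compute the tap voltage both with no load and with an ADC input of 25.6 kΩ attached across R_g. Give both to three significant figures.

Unloaded: 2.16 V; loaded: 1.97 V

Open-circuit: V = 8.63 × 3.30/(9.90 + 3.30) = 2.16 V.
With the load, R_g becomes R_g‖R_L = 2.923 kΩ, so V = 8.63 × 2.923/12.82 = 1.97 V.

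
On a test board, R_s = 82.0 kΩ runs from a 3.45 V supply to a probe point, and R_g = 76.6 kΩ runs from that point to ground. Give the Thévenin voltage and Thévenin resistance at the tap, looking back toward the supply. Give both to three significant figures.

V_th = 1.67 V, R_th = 39.6 kΩ

V_th is the open-circuit tap voltage: 3.45 × 76.6/(82.0 + 76.6) = 1.67 V.
With the supply zeroed, R_s and R_g appear in parallel from the tap: R_th = R_s‖R_g = (82.0 × 76.6)/158.6 = 39.6 kΩ.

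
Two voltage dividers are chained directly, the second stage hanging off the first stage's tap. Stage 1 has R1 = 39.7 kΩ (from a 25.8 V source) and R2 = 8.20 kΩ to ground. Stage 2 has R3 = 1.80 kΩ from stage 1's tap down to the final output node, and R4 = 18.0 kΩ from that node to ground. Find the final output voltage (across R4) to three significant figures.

V_out ≈ 2.99 V

Stage 2 presents R3+R4 = 19.80 kΩ as a load on stage 1's tap.
Stage 1's lower leg becomes R2‖(R3+R4) = 5.799 kΩ, so V_mid = 25.8 × 5.799/45.50 = 3.288 V.
Stage 2 is itself unloaded: V_out = V_mid × R4/(R3+R4) = 3.288 × 18.0/19.80 = 2.99 V.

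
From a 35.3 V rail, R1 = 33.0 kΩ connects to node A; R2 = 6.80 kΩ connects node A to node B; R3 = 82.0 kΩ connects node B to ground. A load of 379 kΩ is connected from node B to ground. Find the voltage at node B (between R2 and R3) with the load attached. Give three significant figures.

At node B, R3 is in parallel with the load: R3‖R_L = 67.41 kΩ.
Below node A the resistance is R2 + (R3‖R_L) = 74.21 kΩ, so V_A = 35.3 × 74.21/107.2 = 24.43 V.
Then V_B = V_A × (R3‖R_L)/(R2 + R3‖R_L) = 24.43 × 67.41/74.21 = 22.2 V.

V ≈ 22.2 V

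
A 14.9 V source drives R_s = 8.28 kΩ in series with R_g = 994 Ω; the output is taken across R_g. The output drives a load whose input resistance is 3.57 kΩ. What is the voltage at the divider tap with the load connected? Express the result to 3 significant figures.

V_out ≈ 1.28 V

The load sits in parallel with R_g: R_g‖R_L = (994 × 3570) / (994 + 3570) = 777.5 Ω.
V_out = 14.9 × 777.5 / (8280 + 777.5) = 14.9 × 777.5/9058 = 1.28 V.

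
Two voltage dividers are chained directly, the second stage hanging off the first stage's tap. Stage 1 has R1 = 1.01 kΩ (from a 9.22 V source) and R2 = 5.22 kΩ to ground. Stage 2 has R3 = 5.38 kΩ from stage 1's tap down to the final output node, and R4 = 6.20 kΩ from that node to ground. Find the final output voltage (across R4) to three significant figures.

Stage 2 presents R3+R4 = 11.58 kΩ as a load on stage 1's tap.
Stage 1's lower leg becomes R2‖(R3+R4) = 3.598 kΩ, so V_mid = 9.22 × 3.598/4.608 = 7.199 V.
Stage 2 is itself unloaded: V_out = V_mid × R4/(R3+R4) = 7.199 × 6.20/11.58 = 3.85 V.

V_out ≈ 3.85 V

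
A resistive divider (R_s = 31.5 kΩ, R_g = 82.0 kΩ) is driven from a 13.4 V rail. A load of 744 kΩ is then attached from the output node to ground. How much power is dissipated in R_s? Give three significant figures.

Total resistance from the source is R_s + (R_g‖R_L) = 105.4 kΩ, so I = 13.4/105.4 kΩ = 0.1272 mA.
P = I²·R_s = (0.1272 mA)² × 31.5 kΩ = 0.510 mW.

P ≈ 0.510 mW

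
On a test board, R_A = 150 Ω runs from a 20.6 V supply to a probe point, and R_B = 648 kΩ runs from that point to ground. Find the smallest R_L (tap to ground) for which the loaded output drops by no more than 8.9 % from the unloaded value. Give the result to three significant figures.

R_L(min) ≈ 1.54 kΩ

Output resistance R_th = R_A‖R_B = (150 × 648000)/648200 = 150.0 Ω.
The fractional drop is R_th/(R_th + R_L); requiring this ≤ 0.0890 gives R_L ≥ R_th(1/0.0890 − 1) = 150.0 × 10.24 = 1.54 kΩ.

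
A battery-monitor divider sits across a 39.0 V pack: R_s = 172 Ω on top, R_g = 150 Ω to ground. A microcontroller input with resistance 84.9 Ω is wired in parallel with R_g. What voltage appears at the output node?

The load sits in parallel with R_g: R_g‖R_L = (150 × 84.9) / (150 + 84.9) = 54.21 Ω.
V_out = 39.0 × 54.21 / (172 + 54.21) = 39.0 × 54.21/226.2 = 9.35 V.

V_out ≈ 9.35 V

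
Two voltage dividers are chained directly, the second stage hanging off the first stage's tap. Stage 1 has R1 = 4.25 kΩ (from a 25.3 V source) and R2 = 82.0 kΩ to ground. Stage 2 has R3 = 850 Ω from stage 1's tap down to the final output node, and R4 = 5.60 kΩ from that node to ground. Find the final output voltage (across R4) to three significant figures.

V_out ≈ 12.8 V

Stage 2 presents R3+R4 = 6450 Ω as a load on stage 1's tap.
Stage 1's lower leg becomes R2‖(R3+R4) = 5980 Ω, so V_mid = 25.3 × 5980/10230 = 14.79 V.
Stage 2 is itself unloaded: V_out = V_mid × R4/(R3+R4) = 14.79 × 5600/6450 = 12.8 V.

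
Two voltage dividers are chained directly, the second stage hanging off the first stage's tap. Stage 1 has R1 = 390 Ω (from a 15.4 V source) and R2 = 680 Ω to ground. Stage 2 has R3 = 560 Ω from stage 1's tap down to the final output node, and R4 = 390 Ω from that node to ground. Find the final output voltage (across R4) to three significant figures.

Stage 2 presents R3+R4 = 950.0 Ω as a load on stage 1's tap.
Stage 1's lower leg becomes R2‖(R3+R4) = 396.3 Ω, so V_mid = 15.4 × 396.3/786.3 = 7.762 V.
Stage 2 is itself unloaded: V_out = V_mid × R4/(R3+R4) = 7.762 × 390/950.0 = 3.19 V.

V_out ≈ 3.19 V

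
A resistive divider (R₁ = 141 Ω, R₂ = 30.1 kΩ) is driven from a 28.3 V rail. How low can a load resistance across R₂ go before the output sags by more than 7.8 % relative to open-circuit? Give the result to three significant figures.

Output resistance R_th = R₁‖R₂ = (141 × 30100)/30240 = 140.3 Ω.
The fractional drop is R_th/(R_th + R_L); requiring this ≤ 0.0780 gives R_L ≥ R_th(1/0.0780 − 1) = 140.3 × 11.82 = 1.66 kΩ.

R_L(min) ≈ 1.66 kΩ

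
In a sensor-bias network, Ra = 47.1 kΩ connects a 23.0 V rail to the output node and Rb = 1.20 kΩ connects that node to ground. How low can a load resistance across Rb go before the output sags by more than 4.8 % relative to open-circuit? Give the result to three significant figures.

Output resistance R_th = Ra‖Rb = (47.1 × 1.20)/48.30 = 1.170 kΩ.
The fractional drop is R_th/(R_th + R_L); requiring this ≤ 0.0480 gives R_L ≥ R_th(1/0.0480 − 1) = 1.170 × 19.83 = 23.2 kΩ.

R_L(min) ≈ 23.2 kΩ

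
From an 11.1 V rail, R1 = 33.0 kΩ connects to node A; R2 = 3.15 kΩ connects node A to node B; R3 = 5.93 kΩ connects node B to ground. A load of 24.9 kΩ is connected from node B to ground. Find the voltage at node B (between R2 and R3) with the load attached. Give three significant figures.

V ≈ 1.30 V

At node B, R3 is in parallel with the load: R3‖R_L = 4.789 kΩ.
Below node A the resistance is R2 + (R3‖R_L) = 7.939 kΩ, so V_A = 11.1 × 7.939/40.94 = 2.153 V.
Then V_B = V_A × (R3‖R_L)/(R2 + R3‖R_L) = 2.153 × 4.789/7.939 = 1.30 V.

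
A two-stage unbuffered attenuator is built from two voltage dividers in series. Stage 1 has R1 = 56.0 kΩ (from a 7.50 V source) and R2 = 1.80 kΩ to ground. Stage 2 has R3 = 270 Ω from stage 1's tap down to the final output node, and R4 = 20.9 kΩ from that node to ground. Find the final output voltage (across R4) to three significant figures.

Stage 2 presents R3+R4 = 21170 Ω as a load on stage 1's tap.
Stage 1's lower leg becomes R2‖(R3+R4) = 1659 Ω, so V_mid = 7.50 × 1659/57660 = 0.2158 V.
Stage 2 is itself unloaded: V_out = V_mid × R4/(R3+R4) = 0.2158 × 20900/21170 = 0.213 V.

V_out ≈ 0.213 V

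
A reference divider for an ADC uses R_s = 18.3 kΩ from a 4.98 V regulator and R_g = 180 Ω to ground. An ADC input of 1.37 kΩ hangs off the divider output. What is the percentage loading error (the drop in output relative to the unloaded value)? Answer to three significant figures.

Unloaded V = 4.98 × 180/18480 = 0.048506 V.
Loaded: R_g‖R_L = 159.1 Ω, giving V = 4.98 × 159.1/18460 = 0.042922 V.
Drop = (0.048506 − 0.042922) / 0.048506 = 11.5 %.

11.5 %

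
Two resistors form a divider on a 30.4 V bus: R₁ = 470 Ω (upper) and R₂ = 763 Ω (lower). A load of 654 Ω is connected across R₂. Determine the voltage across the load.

V_out ≈ 13.0 V

The load sits in parallel with R₂: R₂‖R_L = (763 × 654) / (763 + 654) = 352.2 Ω.
V_out = 30.4 × 352.2 / (470 + 352.2) = 30.4 × 352.2/822.2 = 13.0 V.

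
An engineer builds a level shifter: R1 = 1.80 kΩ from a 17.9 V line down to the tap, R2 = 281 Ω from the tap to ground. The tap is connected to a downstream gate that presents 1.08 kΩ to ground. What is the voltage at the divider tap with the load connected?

The load sits in parallel with R2: R2‖R_L = (281 × 1080) / (281 + 1080) = 223.0 Ω.
V_out = 17.9 × 223.0 / (1800 + 223.0) = 17.9 × 223.0/2023 = 1.97 V.

V_out ≈ 1.97 V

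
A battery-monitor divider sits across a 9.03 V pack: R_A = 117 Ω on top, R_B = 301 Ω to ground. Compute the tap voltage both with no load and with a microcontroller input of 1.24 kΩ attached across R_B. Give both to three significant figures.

Unloaded: 6.50 V; loaded: 6.09 V

Open-circuit: V = 9.03 × 301/(117 + 301) = 6.50 V.
With the load, R_B becomes R_B‖R_L = 242.2 Ω, so V = 9.03 × 242.2/359.2 = 6.09 V.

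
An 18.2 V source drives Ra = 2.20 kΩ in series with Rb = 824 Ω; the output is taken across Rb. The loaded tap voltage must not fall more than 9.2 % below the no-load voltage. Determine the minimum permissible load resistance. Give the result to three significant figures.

R_L(min) ≈ 5.92 kΩ

Output resistance R_th = Ra‖Rb = (2200 × 824)/3024 = 599.5 Ω.
The fractional drop is R_th/(R_th + R_L); requiring this ≤ 0.0920 gives R_L ≥ R_th(1/0.0920 − 1) = 599.5 × 9.870 = 5.92 kΩ.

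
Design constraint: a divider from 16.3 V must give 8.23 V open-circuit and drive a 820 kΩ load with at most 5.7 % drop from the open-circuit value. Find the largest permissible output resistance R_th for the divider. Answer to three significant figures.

Loading drop = R_th/(R_th + R_L) ≤ 0.0570, so R_th ≤ R_L · ε/(1−ε) = 820 kΩ × 0.0570/0.9430 = 49.6 kΩ.

R_th ≤ 49.6 kΩ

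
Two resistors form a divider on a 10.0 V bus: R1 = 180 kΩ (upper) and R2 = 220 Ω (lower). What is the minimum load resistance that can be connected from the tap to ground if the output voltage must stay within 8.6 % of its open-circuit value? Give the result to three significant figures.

Output resistance R_th = R1‖R2 = (180000 × 220)/180200 = 219.7 Ω.
The fractional drop is R_th/(R_th + R_L); requiring this ≤ 0.0860 gives R_L ≥ R_th(1/0.0860 − 1) = 219.7 × 10.63 = 2.34 kΩ.

R_L(min) ≈ 2.34 kΩ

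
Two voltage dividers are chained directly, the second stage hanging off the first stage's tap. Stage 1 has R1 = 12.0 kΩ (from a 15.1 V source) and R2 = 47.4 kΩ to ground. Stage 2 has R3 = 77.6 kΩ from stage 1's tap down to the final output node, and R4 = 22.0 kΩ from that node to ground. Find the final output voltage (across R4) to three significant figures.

Stage 2 presents R3+R4 = 99.60 kΩ as a load on stage 1's tap.
Stage 1's lower leg becomes R2‖(R3+R4) = 32.12 kΩ, so V_mid = 15.1 × 32.12/44.12 = 10.99 V.
Stage 2 is itself unloaded: V_out = V_mid × R4/(R3+R4) = 10.99 × 22.0/99.60 = 2.43 V.

V_out ≈ 2.43 V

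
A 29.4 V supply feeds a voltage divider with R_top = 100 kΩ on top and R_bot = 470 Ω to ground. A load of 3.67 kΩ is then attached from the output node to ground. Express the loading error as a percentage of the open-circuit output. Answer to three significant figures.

Unloaded V = 29.4 × 470/100500 = 0.13753 V.
Loaded: R_bot‖R_L = 416.6 Ω, giving V = 29.4 × 416.6/100400 = 0.12198 V.
Drop = (0.13753 − 0.12198) / 0.13753 = 11.3 %.

11.3 %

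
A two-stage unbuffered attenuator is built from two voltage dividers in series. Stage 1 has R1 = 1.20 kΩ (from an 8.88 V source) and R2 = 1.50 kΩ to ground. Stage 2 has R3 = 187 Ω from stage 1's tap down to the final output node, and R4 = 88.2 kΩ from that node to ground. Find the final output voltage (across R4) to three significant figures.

Stage 2 presents R3+R4 = 88390 Ω as a load on stage 1's tap.
Stage 1's lower leg becomes R2‖(R3+R4) = 1475 Ω, so V_mid = 8.88 × 1475/2675 = 4.896 V.
Stage 2 is itself unloaded: V_out = V_mid × R4/(R3+R4) = 4.896 × 88200/88390 = 4.89 V.

V_out ≈ 4.89 V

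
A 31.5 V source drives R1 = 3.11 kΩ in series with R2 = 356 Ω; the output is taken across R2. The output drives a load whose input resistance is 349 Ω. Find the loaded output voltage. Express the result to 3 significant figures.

The load sits in parallel with R2: R2‖R_L = (356 × 349) / (356 + 349) = 176.2 Ω.
V_out = 31.5 × 176.2 / (3110 + 176.2) = 31.5 × 176.2/3286 = 1.69 V.

V_out ≈ 1.69 V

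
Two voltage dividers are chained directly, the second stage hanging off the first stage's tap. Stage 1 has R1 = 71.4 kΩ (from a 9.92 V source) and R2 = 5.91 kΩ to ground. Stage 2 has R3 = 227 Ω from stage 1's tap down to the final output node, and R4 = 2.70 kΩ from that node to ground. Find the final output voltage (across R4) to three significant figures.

Stage 2 presents R3+R4 = 2927 Ω as a load on stage 1's tap.
Stage 1's lower leg becomes R2‖(R3+R4) = 1958 Ω, so V_mid = 9.92 × 1958/73360 = 0.2647 V.
Stage 2 is itself unloaded: V_out = V_mid × R4/(R3+R4) = 0.2647 × 2700/2927 = 0.244 V.

V_out ≈ 0.244 V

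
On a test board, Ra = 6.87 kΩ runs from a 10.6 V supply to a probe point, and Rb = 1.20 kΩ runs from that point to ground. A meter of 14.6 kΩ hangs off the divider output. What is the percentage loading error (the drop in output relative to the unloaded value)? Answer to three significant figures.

The divider's output (Thévenin) resistance is Ra‖Rb = 1.022 kΩ.
Fractional drop under load = R_th/(R_th + R_L) = 1.022 / (1.022 + 14.6) = 0.06539.
So the output falls by 6.54 %.

6.54 %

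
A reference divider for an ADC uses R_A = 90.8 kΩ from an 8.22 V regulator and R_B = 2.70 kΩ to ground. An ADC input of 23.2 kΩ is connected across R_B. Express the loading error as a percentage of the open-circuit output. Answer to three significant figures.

Unloaded V = 8.22 × 2.70/93.50 = 0.23737 V.
Loaded: R_B‖R_L = 2.419 kΩ, giving V = 8.22 × 2.419/93.22 = 0.21327 V.
Drop = (0.23737 − 0.21327) / 0.23737 = 10.2 %.

10.2 %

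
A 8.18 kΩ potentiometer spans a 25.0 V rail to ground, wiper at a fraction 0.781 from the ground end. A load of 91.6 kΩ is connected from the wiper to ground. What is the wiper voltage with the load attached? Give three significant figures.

The wiper splits the pot into (1−α)R = 1.791 kΩ above and αR = 6.389 kΩ below.
Lower section ‖ load = 5.972 kΩ.
V_wiper = 25.0 × 5.972/(1.791 + 5.972) = 19.2 V.

V ≈ 19.2 V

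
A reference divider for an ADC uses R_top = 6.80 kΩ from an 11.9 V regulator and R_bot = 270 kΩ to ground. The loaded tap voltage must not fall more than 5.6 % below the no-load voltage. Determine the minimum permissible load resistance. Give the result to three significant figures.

R_L(min) ≈ 112 kΩ

Output resistance R_th = R_top‖R_bot = (6.80 × 270)/276.8 = 6.633 kΩ.
The fractional drop is R_th/(R_th + R_L); requiring this ≤ 0.0560 gives R_L ≥ R_th(1/0.0560 − 1) = 6.633 × 16.86 = 112 kΩ.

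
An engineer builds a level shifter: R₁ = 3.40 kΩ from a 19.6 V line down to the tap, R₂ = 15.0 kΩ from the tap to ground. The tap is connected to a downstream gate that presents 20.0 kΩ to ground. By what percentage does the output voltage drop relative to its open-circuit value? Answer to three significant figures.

Unloaded V = 19.6 × 15.0/18.40 = 15.978 V.
Loaded: R₂‖R_L = 8.571 kΩ, giving V = 19.6 × 8.571/11.97 = 14.033 V.
Drop = (15.978 − 14.033) / 15.978 = 12.2 %.

12.2 %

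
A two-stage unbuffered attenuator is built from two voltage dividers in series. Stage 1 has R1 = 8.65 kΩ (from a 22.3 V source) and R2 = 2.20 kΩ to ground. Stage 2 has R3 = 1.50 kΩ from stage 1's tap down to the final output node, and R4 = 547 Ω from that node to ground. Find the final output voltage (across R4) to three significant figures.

Stage 2 presents R3+R4 = 2047 Ω as a load on stage 1's tap.
Stage 1's lower leg becomes R2‖(R3+R4) = 1060 Ω, so V_mid = 22.3 × 1060/9710 = 2.435 V.
Stage 2 is itself unloaded: V_out = V_mid × R4/(R3+R4) = 2.435 × 547/2047 = 0.651 V.

V_out ≈ 0.651 V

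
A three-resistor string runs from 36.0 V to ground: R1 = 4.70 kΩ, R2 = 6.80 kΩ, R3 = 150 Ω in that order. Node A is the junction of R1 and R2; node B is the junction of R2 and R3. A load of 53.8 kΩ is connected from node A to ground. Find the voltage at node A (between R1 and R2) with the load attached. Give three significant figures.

V ≈ 20.4 V

Below node A the series string R2+R3 = 6950 Ω sits in parallel with the 53800 Ω load: 6155 Ω.
V_A = 36.0 × 6155/(4700 + 6155) = 20.4 V.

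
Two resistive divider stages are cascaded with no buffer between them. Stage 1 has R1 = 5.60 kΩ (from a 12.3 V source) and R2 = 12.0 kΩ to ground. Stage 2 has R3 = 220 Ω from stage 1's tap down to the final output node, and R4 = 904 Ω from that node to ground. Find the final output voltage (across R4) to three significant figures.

V_out ≈ 1.53 V

Stage 2 presents R3+R4 = 1124 Ω as a load on stage 1's tap.
Stage 1's lower leg becomes R2‖(R3+R4) = 1028 Ω, so V_mid = 12.3 × 1028/6628 = 1.907 V.
Stage 2 is itself unloaded: V_out = V_mid × R4/(R3+R4) = 1.907 × 904/1124 = 1.53 V.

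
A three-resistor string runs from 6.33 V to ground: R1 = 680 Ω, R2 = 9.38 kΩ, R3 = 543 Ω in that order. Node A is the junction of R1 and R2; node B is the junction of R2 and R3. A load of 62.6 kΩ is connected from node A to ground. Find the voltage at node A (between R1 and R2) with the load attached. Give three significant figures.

V ≈ 5.86 V

Below node A the series string R2+R3 = 9923 Ω sits in parallel with the 62600 Ω load: 8565 Ω.
V_A = 6.33 × 8565/(680 + 8565) = 5.86 V.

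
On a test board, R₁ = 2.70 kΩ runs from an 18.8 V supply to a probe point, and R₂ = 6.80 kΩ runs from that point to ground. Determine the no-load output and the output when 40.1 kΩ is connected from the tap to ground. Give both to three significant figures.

Open-circuit: V = 18.8 × 6.80/(2.70 + 6.80) = 13.5 V.
With the load, R₂ becomes R₂‖R_L = 5.814 kΩ, so V = 18.8 × 5.814/8.514 = 12.8 V.

Unloaded: 13.5 V; loaded: 12.8 V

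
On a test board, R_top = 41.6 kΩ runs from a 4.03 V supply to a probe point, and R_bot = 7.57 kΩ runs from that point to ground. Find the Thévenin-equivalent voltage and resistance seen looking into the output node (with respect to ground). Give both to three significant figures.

V_th is the open-circuit tap voltage: 4.03 × 7.57/(41.6 + 7.57) = 0.620 V.
With the supply zeroed, R_top and R_bot appear in parallel from the tap: R_th = R_top‖R_bot = (41.6 × 7.57)/49.17 = 6.40 kΩ.

V_th = 0.620 V, R_th = 6.40 kΩ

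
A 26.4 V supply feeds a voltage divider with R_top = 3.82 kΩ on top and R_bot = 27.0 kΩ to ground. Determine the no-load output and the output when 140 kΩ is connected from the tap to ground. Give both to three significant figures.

Unloaded: 23.1 V; loaded: 22.6 V

Open-circuit: V = 26.4 × 27.0/(3.82 + 27.0) = 23.1 V.
With the load, R_bot becomes R_bot‖R_L = 22.63 kΩ, so V = 26.4 × 22.63/26.45 = 22.6 V.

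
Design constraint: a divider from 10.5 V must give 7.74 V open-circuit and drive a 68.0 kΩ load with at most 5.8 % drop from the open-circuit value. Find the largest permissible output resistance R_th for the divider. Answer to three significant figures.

R_th ≤ 4.19 kΩ

Loading drop = R_th/(R_th + R_L) ≤ 0.0580, so R_th ≤ R_L · ε/(1−ε) = 68.0 kΩ × 0.0580/0.9420 = 4.19 kΩ.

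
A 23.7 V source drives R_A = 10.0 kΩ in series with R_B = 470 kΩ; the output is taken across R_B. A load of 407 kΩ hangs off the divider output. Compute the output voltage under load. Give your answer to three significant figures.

The load sits in parallel with R_B: R_B‖R_L = (470 × 407) / (470 + 407) = 218.1 kΩ.
V_out = 23.7 × 218.1 / (10.0 + 218.1) = 23.7 × 218.1/228.1 = 22.7 V.

V_out ≈ 22.7 V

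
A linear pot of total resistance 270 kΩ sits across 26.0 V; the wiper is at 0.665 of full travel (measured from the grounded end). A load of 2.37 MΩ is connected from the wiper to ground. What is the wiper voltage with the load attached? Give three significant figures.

V ≈ 16.9 V

The wiper splits the pot into (1−α)R = 90.45 kΩ above and αR = 179.6 kΩ below.
Lower section ‖ load = 166.9 kΩ.
V_wiper = 26.0 × 166.9/(90.45 + 166.9) = 16.9 V.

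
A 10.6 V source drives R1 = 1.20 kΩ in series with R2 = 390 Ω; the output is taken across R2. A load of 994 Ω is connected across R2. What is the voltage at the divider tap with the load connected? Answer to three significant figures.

V_out ≈ 2.01 V

The load sits in parallel with R2: R2‖R_L = (390 × 994) / (390 + 994) = 280.1 Ω.
V_out = 10.6 × 280.1 / (1200 + 280.1) = 10.6 × 280.1/1480 = 2.01 V.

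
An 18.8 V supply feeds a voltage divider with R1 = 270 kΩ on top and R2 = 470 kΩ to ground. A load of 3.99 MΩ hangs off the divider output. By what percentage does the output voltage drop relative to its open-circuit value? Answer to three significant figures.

The divider's output (Thévenin) resistance is R1‖R2 = 171.5 kΩ.
Fractional drop under load = R_th/(R_th + R_L) = 171.5 / (171.5 + 3990) = 0.04121.
So the output falls by 4.12 %.

4.12 %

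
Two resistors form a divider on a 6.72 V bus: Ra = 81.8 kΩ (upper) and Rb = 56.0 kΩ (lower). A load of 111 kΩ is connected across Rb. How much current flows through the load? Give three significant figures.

I_L ≈ 0.0189 mA

Rb‖R_L = 37.22 kΩ; V_out = 6.72 × 37.22/119.0 = 2.102 V.
I_L = V_out / R_L = 2.102 / 111 kΩ = 0.0189 mA.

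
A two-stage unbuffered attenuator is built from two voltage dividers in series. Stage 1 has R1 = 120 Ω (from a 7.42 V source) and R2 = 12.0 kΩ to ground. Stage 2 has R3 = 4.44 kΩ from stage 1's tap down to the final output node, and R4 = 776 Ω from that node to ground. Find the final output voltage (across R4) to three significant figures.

Stage 2 presents R3+R4 = 5216 Ω as a load on stage 1's tap.
Stage 1's lower leg becomes R2‖(R3+R4) = 3636 Ω, so V_mid = 7.42 × 3636/3756 = 7.183 V.
Stage 2 is itself unloaded: V_out = V_mid × R4/(R3+R4) = 7.183 × 776/5216 = 1.07 V.

V_out ≈ 1.07 V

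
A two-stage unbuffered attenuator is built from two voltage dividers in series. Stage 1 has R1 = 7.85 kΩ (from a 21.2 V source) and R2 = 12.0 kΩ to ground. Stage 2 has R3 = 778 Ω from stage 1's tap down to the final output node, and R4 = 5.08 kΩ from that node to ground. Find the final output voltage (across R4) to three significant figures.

Stage 2 presents R3+R4 = 5858 Ω as a load on stage 1's tap.
Stage 1's lower leg becomes R2‖(R3+R4) = 3936 Ω, so V_mid = 21.2 × 3936/11790 = 7.080 V.
Stage 2 is itself unloaded: V_out = V_mid × R4/(R3+R4) = 7.080 × 5080/5858 = 6.14 V.

V_out ≈ 6.14 V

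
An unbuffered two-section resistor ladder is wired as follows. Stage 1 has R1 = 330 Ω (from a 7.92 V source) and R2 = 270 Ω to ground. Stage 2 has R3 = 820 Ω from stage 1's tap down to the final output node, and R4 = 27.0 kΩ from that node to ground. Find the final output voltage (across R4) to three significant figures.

V_out ≈ 3.44 V

Stage 2 presents R3+R4 = 27820 Ω as a load on stage 1's tap.
Stage 1's lower leg becomes R2‖(R3+R4) = 267.4 Ω, so V_mid = 7.92 × 267.4/597.4 = 3.545 V.
Stage 2 is itself unloaded: V_out = V_mid × R4/(R3+R4) = 3.545 × 27000/27820 = 3.44 V.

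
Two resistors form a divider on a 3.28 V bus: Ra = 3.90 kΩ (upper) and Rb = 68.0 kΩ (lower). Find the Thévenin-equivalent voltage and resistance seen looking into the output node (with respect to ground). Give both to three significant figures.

V_th is the open-circuit tap voltage: 3.28 × 68.0/(3.90 + 68.0) = 3.10 V.
With the supply zeroed, Ra and Rb appear in parallel from the tap: R_th = Ra‖Rb = (3.90 × 68.0)/71.90 = 3.69 kΩ.

V_th = 3.10 V, R_th = 3.69 kΩ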